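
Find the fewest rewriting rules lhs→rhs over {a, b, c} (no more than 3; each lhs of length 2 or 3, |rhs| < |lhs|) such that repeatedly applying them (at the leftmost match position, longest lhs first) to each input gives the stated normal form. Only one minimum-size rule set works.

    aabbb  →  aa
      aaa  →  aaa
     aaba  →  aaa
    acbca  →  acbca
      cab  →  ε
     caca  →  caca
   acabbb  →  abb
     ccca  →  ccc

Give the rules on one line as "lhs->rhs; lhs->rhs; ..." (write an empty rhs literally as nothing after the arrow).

  | aabbb => aabb => aab => aa
  | aaa
  | aaba => aaa
  | acbca

aab->aa; cab->; cca->cc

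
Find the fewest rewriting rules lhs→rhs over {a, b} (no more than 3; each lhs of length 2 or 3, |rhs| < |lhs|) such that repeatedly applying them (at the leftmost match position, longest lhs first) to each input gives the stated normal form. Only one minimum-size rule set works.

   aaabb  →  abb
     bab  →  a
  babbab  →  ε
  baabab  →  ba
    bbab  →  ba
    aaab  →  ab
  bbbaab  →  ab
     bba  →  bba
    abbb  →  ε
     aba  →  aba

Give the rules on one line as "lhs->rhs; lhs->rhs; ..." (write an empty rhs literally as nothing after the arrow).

aa->; bab->a; bbb->a

  | aaabb => abb
  | bab => a
  | babbab => abab => aa => ε
  | baabab => bbab => ba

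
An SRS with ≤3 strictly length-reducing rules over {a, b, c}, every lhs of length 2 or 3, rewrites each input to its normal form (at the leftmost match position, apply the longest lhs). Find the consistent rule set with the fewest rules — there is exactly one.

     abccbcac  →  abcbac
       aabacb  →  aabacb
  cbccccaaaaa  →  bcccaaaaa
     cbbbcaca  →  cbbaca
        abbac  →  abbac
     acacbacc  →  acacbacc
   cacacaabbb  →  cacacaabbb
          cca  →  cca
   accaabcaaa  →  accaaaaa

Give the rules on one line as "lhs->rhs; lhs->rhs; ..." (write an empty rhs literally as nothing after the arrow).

bca->a; cbc->b

  | abccbcac => abcbac
  | aabacb
  | cbccccaaaaa => bcccaaaaa
  | cbbbcaca => cbbaca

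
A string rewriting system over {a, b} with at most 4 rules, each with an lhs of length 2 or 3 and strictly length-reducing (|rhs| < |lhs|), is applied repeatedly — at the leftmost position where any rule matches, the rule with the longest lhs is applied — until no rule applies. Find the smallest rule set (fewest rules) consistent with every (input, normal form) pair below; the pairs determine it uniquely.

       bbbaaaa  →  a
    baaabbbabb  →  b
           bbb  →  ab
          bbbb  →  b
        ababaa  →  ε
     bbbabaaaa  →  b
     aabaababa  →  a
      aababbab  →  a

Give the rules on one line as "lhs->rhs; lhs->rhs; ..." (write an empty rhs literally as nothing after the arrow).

aa->b; ba->; bab->; bb->a

  | bbbaaaa => abaaaa => aaaa => baa => a
  | baaabbbabb => aabbbabb => bbbbabb => abbabb => aaabb => babb => b
  | bbb => ab
  | bbbb => abb => aa => b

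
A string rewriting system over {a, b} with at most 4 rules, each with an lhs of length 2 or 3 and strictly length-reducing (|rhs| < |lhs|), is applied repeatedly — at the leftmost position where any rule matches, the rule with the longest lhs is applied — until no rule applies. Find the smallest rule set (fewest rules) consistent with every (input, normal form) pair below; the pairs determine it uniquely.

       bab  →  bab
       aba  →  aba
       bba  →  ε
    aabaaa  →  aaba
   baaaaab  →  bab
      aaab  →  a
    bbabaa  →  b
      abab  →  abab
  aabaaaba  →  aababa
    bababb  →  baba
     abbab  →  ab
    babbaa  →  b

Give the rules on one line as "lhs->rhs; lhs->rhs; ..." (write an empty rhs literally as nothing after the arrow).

aaa->ab; baa->b; bb->; bba->

  | bab
  | aba
  | bba => ε
  | aabaaa => aaba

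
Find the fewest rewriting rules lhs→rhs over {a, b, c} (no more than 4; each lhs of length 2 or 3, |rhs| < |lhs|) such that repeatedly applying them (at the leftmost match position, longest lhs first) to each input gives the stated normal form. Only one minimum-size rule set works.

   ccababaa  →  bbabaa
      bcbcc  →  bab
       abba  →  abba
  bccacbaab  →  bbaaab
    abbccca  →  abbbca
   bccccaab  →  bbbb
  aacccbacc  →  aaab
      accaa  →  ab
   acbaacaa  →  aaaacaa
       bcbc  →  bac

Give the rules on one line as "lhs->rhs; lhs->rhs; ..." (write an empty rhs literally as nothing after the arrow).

abc->c; cb->a; cc->b; cca->cc

  | ccababaa => ccbabaa => bbabaa
  | bcbcc => bacc => bab
  | abba
  | bccacbaab => bcccbaab => bbcbaab => bbaaab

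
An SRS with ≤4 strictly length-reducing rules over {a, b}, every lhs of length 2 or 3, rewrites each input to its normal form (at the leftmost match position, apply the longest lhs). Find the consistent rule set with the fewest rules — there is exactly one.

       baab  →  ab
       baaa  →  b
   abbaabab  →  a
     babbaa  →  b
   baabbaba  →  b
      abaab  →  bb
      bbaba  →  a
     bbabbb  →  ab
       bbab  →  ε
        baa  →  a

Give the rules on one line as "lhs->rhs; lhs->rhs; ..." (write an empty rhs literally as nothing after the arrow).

  | baab => ab
  | baaa => aa => b
  | abbaabab => ababab => aaab => bab => a
  | babbaa => abaa => aa => b

aa->b; ba->; bab->a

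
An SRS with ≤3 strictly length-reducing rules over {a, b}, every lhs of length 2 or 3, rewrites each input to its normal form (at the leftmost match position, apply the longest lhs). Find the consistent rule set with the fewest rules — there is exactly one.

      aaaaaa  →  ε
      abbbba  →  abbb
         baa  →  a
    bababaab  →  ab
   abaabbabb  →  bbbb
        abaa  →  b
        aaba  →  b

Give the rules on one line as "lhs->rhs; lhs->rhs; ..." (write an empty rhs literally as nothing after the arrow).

aa->b; ba->

  | aaaaaa => baaaa => aaa => ba => ε
  | abbbba => abbb
  | baa => a
  | bababaab => babaab => baab => ab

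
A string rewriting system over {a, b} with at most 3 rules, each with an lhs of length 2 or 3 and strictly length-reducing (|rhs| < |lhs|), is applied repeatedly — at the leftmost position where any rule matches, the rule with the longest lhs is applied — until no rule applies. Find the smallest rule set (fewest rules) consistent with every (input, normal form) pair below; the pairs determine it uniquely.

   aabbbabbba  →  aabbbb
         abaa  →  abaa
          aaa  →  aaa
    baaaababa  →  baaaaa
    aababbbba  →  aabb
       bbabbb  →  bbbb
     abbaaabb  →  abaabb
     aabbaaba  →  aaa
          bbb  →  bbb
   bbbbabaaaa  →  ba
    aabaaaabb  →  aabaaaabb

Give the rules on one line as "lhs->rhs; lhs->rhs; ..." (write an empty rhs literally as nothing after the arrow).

bab->; bba->b

  | aabbbabbba => aabbbbba => aabbbb
  | abaa
  | aaa
  | baaaababa => baaaaa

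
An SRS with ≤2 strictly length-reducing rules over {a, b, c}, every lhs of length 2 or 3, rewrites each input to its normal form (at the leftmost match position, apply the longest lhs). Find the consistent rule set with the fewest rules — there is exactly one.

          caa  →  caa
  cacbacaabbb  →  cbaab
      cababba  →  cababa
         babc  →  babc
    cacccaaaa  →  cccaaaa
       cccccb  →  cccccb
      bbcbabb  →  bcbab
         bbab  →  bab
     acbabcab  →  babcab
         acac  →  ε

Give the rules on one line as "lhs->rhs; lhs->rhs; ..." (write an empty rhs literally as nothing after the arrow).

  | caa
  | cacbacaabbb => cbacaabbb => cbaabbb => cbaabb => cbaab
  | cababba => cababa
  | babc

ac->; bb->b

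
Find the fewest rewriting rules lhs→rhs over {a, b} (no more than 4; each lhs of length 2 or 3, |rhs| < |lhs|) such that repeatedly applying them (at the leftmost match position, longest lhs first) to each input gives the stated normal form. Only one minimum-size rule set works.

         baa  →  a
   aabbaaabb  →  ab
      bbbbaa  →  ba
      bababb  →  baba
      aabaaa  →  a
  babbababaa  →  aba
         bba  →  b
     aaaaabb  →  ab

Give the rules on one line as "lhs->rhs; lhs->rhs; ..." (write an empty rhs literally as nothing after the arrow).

aa->b; abb->a; bb->a

  | baa => bb => a
  | aabbaaabb => bbbaaabb => abaaabb => abbabb => aabb => bbb => ab
  | bbbbaa => abbaa => aaa => ba
  | bababb => baba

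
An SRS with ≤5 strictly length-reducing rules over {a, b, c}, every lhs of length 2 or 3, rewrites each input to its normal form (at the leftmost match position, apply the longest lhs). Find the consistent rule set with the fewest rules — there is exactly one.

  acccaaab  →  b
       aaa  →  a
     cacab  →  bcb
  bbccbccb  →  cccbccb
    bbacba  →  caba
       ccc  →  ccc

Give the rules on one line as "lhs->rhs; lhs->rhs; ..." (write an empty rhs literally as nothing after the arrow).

aa->; ac->a; bb->c; caa->bc

  | acccaaab => accaaab => acaaab => aaaab => aab => b
  | aaa => a
  | cacab => caab => bcb
  | bbccbccb => cccbccb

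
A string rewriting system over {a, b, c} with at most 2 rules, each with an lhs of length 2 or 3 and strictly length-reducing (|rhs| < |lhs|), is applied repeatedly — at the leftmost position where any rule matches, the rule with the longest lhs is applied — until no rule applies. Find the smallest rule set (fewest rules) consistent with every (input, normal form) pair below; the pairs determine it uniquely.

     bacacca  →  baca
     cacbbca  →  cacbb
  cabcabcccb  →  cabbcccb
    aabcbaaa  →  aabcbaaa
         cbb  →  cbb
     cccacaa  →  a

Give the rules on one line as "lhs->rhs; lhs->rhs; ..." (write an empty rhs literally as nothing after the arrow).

  | bacacca => baca
  | cacbbca => cacbb
  | cabcabcccb => cabbcccb
  | aabcbaaa

bca->b; cca->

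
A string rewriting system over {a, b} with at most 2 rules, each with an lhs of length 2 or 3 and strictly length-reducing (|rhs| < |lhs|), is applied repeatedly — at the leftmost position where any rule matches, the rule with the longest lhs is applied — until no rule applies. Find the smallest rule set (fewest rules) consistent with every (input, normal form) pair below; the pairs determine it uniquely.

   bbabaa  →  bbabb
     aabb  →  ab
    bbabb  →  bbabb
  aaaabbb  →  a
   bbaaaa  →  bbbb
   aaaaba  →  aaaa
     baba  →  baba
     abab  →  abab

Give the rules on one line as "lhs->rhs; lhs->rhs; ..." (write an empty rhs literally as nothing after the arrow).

  | bbabaa => bbabb
  | aabb => ab
  | bbabb
  | aaaabbb => aaabb => aab => a

aab->a; baa->bb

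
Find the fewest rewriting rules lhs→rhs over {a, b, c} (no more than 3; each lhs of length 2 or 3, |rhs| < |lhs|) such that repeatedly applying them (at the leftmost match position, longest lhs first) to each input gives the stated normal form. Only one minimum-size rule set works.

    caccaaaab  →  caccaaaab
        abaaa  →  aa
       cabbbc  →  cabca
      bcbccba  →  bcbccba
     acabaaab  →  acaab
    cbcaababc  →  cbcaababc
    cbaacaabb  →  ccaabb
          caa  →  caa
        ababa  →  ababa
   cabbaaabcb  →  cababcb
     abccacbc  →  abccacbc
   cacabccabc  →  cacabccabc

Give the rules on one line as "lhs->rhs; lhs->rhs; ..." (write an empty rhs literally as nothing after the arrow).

baa->; bbc->ca

  | caccaaaab
  | abaaa => aa
  | cabbbc => cabca
  | bcbccba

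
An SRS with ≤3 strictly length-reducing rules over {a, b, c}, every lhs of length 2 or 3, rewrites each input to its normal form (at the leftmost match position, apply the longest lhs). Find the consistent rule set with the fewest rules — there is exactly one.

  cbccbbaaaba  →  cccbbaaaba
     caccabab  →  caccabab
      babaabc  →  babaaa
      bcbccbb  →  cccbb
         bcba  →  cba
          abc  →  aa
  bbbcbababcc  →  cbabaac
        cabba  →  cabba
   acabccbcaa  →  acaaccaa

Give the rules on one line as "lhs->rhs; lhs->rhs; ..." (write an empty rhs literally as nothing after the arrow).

abc->aa; bc->c

  | cbccbbaaaba => cccbbaaaba
  | caccabab
  | babaabc => babaaa
  | bcbccbb => cbccbb => cccbb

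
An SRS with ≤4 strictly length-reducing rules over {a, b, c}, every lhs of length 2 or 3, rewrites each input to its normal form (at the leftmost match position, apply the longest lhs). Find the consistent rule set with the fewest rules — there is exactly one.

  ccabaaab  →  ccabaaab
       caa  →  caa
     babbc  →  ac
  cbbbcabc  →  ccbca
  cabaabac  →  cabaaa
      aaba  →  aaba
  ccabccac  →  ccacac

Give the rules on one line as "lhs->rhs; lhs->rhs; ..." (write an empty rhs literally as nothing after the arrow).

  | ccabaaab
  | caa
  | babbc => bacc => ac
  | cbbbcabc => ccbcabc => ccbca

abc->a; bac->a; bb->c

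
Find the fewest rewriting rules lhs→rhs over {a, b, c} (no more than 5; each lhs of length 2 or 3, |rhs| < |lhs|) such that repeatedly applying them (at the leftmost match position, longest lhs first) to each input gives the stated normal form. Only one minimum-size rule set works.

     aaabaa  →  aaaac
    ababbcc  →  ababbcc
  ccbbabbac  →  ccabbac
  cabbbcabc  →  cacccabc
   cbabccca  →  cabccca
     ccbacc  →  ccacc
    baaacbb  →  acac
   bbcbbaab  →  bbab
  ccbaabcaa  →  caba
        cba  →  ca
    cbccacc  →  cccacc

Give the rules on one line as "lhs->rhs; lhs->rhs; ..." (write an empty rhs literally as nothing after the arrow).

baa->ac; bbb->cc; caa->a; cb->c

  | aaabaa => aaaac
  | ababbcc
  | ccbbabbac => ccbabbac => ccabbac
  | cabbbcabc => cacccabc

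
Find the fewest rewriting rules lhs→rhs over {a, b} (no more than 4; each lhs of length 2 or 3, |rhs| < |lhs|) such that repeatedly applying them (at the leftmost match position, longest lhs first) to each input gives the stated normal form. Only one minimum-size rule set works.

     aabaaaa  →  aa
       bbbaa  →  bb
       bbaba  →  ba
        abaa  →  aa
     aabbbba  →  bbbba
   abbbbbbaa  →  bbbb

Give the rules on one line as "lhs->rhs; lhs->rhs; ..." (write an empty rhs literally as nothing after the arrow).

  | aabaaaa => baaaa => aa
  | bbbaa => bb
  | bbaba => ba
  | abaa => aa

aab->b; ab->; baa->; bab->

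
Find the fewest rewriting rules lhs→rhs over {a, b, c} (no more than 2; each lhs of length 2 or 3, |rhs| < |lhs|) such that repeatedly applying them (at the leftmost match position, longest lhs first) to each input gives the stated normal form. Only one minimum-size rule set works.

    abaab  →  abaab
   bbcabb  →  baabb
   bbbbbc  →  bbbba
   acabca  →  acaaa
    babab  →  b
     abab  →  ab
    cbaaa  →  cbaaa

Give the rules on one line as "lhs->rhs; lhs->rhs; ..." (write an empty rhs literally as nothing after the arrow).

bab->b; bc->a

  | abaab
  | bbcabb => baabb
  | bbbbbc => bbbba
  | acabca => acaaa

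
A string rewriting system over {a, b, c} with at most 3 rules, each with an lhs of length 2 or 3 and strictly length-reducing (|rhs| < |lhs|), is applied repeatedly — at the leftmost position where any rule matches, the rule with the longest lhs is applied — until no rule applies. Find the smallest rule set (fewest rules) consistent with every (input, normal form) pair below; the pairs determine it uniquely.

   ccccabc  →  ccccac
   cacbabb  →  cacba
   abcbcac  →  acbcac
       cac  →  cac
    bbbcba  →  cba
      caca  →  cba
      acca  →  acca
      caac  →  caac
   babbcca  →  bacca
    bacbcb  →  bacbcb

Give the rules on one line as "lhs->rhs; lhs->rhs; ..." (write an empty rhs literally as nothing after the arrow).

ab->a; aca->ba; bbb->

  | ccccabc => ccccac
  | cacbabb => cacbab => cacba
  | abcbcac => acbcac
  | cac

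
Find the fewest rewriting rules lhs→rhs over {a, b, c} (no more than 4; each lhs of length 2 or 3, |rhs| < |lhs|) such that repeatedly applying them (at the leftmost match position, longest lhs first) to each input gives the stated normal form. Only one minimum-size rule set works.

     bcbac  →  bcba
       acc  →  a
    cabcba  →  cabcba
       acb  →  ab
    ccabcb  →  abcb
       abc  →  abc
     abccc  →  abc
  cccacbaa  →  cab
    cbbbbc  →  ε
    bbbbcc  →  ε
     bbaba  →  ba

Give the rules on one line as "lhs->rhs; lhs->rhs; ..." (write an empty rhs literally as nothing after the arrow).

  | bcbac => bcba
  | acc => ac => a
  | cabcba
  | acb => ab

aa->; ac->a; bb->a; cc->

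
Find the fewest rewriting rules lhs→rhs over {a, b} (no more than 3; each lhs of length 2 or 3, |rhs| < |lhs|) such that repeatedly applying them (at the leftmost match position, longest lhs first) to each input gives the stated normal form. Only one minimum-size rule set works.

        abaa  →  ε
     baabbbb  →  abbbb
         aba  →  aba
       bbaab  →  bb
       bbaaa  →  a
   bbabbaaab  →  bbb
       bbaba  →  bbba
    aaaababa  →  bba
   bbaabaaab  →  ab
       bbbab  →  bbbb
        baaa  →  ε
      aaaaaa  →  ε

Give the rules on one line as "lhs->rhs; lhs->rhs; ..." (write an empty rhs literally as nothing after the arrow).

  | abaa => aa => ε
  | baabbbb => abbbb
  | aba
  | bbaab => bab => bb

aa->; baa->a; bab->bb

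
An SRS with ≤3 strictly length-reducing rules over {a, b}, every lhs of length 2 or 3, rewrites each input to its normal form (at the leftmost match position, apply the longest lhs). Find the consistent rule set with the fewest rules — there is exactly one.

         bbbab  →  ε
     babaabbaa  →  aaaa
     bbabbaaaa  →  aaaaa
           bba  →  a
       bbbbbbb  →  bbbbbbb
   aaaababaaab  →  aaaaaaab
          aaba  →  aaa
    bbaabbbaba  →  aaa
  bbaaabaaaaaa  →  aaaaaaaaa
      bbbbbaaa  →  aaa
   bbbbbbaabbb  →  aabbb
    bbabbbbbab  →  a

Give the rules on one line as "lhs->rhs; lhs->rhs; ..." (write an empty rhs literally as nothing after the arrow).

  | bbbab => bab => ε
  | babaabbaa => aabbaa => aaaa
  | bbabbaaaa => abbaaaa => aaaaa
  | bba => a

ba->a; bab->; bba->a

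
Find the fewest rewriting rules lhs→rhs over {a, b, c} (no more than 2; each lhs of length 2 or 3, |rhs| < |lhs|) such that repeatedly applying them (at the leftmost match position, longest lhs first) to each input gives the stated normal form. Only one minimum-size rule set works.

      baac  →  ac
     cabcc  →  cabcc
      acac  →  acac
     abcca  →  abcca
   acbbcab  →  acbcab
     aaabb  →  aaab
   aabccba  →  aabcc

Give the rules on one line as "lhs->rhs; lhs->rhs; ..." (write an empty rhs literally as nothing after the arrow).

  | baac => ac
  | cabcc
  | acac
  | abcca

ba->; bb->b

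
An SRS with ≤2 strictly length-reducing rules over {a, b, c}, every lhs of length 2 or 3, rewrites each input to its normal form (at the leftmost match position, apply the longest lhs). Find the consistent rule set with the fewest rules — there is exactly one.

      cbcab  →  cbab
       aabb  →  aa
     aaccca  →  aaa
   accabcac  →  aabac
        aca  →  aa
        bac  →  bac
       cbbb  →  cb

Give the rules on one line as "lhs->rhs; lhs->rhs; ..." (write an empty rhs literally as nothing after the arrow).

bb->; ca->a

  | cbcab => cbab
  | aabb => aa
  | aaccca => aacca => aaca => aaa
  | accabcac => acabcac => aabcac => aabac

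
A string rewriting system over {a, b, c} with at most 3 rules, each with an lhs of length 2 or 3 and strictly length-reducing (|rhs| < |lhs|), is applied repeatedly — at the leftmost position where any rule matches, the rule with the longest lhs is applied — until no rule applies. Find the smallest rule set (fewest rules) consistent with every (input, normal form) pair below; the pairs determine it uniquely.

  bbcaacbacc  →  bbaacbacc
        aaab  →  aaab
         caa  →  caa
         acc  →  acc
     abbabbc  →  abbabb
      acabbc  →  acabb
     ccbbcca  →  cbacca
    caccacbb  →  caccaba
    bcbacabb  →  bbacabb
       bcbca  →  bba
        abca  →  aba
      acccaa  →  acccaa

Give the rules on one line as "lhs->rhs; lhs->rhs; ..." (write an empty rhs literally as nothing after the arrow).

  | bbcaacbacc => bbaacbacc
  | aaab
  | caa
  | acc

bc->b; cbb->ba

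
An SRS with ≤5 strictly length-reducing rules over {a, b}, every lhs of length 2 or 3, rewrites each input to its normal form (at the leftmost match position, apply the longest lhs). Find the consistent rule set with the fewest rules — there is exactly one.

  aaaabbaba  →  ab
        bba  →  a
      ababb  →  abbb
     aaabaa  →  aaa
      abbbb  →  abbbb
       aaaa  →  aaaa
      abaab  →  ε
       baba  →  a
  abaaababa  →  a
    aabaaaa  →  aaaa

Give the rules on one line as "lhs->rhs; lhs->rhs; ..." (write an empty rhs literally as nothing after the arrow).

  | aaaabbaba => aababa => aba => ab
  | bba => a
  | ababb => abbb
  | aaabaa => aaa

aab->; ba->b; baa->a; bba->a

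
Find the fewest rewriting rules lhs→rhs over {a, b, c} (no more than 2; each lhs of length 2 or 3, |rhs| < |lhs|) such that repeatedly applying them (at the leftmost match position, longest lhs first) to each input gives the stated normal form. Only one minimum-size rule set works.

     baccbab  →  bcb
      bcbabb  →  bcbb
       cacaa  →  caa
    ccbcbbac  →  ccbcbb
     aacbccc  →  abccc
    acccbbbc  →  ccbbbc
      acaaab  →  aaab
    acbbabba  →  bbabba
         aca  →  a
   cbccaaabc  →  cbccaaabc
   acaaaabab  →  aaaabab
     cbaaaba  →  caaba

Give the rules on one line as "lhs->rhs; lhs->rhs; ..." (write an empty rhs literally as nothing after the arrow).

ac->; cba->c

  | baccbab => bcbab => bcb
  | bcbabb => bcbb
  | cacaa => caa
  | ccbcbbac => ccbcbb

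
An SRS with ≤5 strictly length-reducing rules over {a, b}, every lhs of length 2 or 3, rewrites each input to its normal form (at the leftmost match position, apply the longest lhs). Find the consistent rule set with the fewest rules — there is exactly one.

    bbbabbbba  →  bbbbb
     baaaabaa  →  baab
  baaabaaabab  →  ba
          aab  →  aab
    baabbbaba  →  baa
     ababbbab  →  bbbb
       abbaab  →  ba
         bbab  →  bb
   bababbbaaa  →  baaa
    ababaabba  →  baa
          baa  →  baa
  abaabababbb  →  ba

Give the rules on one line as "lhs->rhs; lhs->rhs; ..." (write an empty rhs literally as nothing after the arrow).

aba->b; abb->ab; bab->ba; bba->b

  | bbbabbbba => bbbbbba => bbbbb
  | baaaabaa => baaaba => baab
  | baaabaaabab => baabaabab => bababab => baabab => babb => bab => ba
  | aab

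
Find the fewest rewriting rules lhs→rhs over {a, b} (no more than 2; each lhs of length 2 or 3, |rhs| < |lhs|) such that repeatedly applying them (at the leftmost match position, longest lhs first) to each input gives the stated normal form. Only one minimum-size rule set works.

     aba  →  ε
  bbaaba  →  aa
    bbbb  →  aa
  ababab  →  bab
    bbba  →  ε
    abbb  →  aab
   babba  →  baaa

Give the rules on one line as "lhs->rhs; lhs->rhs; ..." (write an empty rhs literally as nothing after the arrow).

aba->; bb->a

  | aba => ε
  | bbaaba => aaaba => aa
  | bbbb => abb => aa
  | ababab => bab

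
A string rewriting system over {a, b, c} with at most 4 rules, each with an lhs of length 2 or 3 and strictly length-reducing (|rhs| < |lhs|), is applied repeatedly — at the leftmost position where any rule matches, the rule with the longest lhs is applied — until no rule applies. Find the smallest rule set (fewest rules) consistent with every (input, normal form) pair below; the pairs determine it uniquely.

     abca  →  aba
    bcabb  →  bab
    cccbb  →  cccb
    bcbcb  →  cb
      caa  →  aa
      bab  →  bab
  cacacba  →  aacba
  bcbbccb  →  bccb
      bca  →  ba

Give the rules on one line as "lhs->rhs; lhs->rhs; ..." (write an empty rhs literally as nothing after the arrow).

  | abca => aba
  | bcabb => babb => bab
  | cccbb => cccb
  | bcbcb => cb

bb->b; bcb->; ca->a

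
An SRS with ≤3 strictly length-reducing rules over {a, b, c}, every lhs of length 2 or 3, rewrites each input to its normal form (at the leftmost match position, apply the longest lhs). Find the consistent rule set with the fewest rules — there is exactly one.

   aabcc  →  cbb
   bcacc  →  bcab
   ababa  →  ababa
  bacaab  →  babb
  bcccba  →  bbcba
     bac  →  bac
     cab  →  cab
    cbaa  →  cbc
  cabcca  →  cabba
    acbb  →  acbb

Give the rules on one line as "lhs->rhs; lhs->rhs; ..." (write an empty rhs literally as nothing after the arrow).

aa->c; cc->b

  | aabcc => cbcc => cbb
  | bcacc => bcab
  | ababa
  | bacaab => baccb => babb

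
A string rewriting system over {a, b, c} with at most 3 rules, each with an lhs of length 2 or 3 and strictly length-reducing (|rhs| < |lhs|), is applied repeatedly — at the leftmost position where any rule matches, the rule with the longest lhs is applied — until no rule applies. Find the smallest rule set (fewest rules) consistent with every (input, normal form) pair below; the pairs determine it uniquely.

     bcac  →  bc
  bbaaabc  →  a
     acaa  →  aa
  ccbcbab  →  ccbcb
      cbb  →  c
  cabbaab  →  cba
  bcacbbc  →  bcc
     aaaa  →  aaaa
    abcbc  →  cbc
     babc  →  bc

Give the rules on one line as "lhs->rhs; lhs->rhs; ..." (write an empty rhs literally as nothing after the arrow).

  | bcac => bc
  | bbaaabc => aaabc => aac => a
  | acaa => aa
  | ccbcbab => ccbcb

ab->; ac->; bb->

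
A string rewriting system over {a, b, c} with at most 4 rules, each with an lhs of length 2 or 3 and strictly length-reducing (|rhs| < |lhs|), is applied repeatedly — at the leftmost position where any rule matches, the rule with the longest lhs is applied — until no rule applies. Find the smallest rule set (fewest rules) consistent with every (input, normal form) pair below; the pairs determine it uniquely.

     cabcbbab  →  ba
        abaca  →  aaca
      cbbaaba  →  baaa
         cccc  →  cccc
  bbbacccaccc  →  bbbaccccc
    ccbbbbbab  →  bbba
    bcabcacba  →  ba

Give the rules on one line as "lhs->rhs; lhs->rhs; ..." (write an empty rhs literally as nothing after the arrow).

ab->a; cac->c; cb->

  | cabcbbab => cacbbab => cbbab => bab => ba
  | abaca => aaca
  | cbbaaba => baaba => baaa
  | cccc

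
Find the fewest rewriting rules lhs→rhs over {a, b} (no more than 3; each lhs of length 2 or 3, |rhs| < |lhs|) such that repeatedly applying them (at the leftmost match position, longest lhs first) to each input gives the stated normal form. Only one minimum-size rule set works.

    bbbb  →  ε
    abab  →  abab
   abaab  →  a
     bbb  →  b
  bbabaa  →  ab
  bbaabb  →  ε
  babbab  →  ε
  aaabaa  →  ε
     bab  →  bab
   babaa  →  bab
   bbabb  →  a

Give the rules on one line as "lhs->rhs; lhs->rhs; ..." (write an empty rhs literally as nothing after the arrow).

  | bbbb => bb => ε
  | abab
  | abaab => abb => a
  | bbb => b

aa->; aaa->b; bb->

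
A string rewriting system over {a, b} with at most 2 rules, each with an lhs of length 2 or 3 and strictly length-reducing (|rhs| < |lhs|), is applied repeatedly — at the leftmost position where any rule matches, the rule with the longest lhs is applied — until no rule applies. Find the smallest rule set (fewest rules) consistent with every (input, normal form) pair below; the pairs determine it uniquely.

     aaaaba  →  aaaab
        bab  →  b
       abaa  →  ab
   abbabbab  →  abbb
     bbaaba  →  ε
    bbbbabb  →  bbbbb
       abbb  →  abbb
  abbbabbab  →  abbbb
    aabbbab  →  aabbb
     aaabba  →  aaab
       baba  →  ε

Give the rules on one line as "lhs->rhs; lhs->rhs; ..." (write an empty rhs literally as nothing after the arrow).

  | aaaaba => aaaab
  | bab => b
  | abaa => aba => ab
  | abbabbab => abbbab => abbb

aba->ab; ba->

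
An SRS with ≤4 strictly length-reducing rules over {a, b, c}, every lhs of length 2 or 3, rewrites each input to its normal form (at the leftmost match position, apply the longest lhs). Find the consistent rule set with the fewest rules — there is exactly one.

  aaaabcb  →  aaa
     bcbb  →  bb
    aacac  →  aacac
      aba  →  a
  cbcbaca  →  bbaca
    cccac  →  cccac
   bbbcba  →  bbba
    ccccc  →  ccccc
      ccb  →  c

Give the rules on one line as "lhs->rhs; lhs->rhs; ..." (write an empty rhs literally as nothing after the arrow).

  | aaaabcb => aaacb => aaa
  | bcbb => bb
  | aacac
  | aba => a

ab->; cb->; cbc->b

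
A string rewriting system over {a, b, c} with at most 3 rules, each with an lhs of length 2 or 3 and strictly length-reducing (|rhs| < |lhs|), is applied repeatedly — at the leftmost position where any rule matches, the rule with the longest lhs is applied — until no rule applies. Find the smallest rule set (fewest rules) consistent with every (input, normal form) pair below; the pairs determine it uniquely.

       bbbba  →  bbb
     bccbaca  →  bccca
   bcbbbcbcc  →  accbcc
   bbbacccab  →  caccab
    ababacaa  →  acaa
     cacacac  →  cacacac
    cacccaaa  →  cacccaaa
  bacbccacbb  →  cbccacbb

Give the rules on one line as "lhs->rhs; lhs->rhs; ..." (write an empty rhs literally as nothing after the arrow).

ba->; bbc->ca; bca->ac

  | bbbba => bbb
  | bccbaca => bccca
  | bcbbbcbcc => bcbcabcc => bcacbcc => accbcc
  | bbbacccab => bbcccab => caccab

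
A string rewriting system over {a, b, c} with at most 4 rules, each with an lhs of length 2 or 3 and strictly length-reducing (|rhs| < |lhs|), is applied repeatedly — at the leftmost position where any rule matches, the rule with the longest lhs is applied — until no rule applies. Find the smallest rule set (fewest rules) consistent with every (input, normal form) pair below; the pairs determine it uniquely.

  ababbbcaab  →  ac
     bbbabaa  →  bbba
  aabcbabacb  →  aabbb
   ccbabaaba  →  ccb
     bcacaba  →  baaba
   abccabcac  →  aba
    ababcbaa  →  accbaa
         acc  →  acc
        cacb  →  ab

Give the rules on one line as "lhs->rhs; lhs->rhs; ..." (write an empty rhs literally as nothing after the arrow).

  | ababbbcaab => acbbcaab => acaab => abab => ac
  | bbbabaa => bbcaa => bbba
  | aabcbabacb => aabccacb => aabcab => aabbb
  | ccbabaaba => cccaaba => ccbaba => ccca => ccb

bab->c; ca->b; cac->a; cbb->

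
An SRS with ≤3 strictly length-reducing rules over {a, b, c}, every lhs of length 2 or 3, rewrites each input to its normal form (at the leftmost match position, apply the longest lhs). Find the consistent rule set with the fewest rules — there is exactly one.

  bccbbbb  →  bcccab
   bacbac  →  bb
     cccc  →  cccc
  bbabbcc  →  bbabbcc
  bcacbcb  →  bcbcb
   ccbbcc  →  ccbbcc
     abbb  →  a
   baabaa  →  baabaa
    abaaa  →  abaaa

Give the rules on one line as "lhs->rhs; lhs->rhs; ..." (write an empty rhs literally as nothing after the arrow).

  | bccbbbb => bcccab
  | bacbac => bbac => bb
  | cccc
  | bbabbcc

ac->; bbb->ca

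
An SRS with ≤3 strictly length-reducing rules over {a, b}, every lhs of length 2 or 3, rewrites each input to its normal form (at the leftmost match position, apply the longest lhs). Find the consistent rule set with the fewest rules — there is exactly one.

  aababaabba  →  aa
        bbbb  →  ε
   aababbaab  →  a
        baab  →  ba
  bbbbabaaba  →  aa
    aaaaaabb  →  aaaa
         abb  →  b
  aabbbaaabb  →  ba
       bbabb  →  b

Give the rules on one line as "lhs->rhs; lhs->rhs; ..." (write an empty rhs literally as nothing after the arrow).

ab->; bb->

  | aababaabba => aabaabba => aaabba => aaba => aa
  | bbbb => bb => ε
  | aababbaab => aabbaab => abaab => aab => a
  | baab => ba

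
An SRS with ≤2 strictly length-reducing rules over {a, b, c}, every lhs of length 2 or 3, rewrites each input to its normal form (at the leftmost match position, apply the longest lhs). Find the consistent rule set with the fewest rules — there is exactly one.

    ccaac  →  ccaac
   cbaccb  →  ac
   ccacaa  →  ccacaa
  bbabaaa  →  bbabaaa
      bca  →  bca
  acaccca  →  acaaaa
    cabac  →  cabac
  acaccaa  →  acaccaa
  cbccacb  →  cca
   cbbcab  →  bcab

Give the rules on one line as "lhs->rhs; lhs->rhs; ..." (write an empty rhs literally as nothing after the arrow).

cb->; ccc->aa

  | ccaac
  | cbaccb => accb => ac
  | ccacaa
  | bbabaaa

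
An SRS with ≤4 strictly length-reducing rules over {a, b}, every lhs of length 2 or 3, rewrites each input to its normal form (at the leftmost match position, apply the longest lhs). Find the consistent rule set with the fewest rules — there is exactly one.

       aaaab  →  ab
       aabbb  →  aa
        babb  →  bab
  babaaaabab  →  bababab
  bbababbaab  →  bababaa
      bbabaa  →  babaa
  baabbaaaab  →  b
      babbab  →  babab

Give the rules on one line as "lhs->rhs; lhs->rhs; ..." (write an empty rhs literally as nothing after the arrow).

aaa->; aab->aa; bb->b

  | aaaab => ab
  | aabbb => aabb => aab => aa
  | babb => bab
  | babaaaabab => bababab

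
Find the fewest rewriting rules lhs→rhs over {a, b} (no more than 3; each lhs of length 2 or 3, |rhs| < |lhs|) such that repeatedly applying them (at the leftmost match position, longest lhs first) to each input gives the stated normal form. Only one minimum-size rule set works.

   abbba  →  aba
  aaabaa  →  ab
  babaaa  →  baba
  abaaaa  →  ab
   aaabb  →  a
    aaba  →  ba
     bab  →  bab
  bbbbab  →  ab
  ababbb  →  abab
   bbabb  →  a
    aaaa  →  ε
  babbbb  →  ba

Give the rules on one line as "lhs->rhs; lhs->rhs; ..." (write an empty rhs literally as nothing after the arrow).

  | abbba => aba
  | aaabaa => abaa => ab
  | babaaa => baba
  | abaaaa => abaa => ab

aa->; bb->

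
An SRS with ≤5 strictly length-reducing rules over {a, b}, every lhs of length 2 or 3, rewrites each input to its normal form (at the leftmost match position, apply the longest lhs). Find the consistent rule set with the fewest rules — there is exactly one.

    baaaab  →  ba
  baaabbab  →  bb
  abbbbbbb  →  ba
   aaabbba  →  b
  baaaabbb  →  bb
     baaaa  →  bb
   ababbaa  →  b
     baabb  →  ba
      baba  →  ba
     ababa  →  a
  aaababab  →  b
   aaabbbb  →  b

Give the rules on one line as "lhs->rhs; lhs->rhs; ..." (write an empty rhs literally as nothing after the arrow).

aa->; aaa->ba; ab->; bbb->ba

  | baaaab => bbaab => bbb => ba
  | baaabbab => bbabbab => bbbab => baab => bb
  | abbbbbbb => bbbbbb => babbb => bbb => ba
  | aaabbba => babbba => bbba => baa => b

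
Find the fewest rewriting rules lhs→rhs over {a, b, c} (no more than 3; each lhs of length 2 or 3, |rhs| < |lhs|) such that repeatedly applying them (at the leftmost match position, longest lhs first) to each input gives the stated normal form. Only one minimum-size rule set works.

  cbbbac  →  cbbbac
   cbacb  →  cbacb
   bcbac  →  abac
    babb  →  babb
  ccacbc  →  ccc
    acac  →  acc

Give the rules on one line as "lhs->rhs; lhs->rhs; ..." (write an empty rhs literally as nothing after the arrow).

  | cbbbac
  | cbacb
  | bcbac => abac
  | babb

bc->a; ca->c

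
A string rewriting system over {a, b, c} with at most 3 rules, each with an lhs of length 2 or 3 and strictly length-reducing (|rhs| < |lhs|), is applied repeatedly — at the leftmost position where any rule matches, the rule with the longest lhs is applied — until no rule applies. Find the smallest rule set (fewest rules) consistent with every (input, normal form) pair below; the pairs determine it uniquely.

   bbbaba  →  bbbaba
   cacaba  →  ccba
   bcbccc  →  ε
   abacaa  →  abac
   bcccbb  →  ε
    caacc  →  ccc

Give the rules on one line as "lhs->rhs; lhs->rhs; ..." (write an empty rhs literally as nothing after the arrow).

bcc->; ca->c; cbb->

  | bbbaba
  | cacaba => ccaba => ccba
  | bcbccc => bcc => ε
  | abacaa => abaca => abac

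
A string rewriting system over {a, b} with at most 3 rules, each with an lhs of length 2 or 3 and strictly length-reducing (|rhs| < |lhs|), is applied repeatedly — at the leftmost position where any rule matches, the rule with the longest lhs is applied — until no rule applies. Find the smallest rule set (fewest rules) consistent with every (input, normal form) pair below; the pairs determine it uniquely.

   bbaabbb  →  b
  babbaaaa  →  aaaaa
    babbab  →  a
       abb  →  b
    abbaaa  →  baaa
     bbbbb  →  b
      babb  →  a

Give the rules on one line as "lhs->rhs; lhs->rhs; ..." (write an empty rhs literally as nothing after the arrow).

ab->; bab->aa; bb->

  | bbaabbb => aabbb => abb => b
  | babbaaaa => aabaaaa => aaaaa
  | babbab => aabab => aab => a
  | abb => b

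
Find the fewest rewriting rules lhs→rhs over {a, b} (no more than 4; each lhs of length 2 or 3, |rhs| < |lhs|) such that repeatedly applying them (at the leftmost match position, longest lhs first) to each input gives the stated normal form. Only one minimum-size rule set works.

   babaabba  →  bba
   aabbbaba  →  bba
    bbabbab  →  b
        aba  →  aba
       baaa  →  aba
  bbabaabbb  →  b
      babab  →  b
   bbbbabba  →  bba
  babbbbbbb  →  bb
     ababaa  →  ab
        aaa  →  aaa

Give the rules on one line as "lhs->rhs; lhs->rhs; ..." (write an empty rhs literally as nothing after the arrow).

  | babaabba => bbaabba => babbba => bbbba => bba
  | aabbbaba => abbaba => baba => bba
  | bbabbab => bbbbab => bbab => bbb => b
  | aba

abb->b; baa->ab; bab->bb; bbb->b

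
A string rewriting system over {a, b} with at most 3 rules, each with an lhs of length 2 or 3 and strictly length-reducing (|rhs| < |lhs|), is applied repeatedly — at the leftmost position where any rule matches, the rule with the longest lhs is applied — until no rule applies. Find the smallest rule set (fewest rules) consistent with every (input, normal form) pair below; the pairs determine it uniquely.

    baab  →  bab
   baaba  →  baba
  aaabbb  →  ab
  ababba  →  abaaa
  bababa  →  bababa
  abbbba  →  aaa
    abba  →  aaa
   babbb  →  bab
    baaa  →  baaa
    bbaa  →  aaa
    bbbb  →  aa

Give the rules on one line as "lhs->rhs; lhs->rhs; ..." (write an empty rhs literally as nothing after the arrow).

  | baab => bab
  | baaba => baba
  | aaabbb => aabbb => abbb => aab => ab
  | ababba => abaaa

aab->ab; bb->a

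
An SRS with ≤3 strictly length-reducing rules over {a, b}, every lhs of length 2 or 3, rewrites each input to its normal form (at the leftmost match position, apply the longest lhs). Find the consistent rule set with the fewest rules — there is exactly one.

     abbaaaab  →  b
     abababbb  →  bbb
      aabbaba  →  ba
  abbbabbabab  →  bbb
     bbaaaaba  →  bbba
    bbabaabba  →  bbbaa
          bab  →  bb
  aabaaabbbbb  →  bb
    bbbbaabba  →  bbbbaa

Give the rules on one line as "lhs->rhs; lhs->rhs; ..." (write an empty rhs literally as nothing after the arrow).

  | abbaaaab => aaaab => aaab => aab => ab => b
  | abababbb => bababbb => bbabbb => bbb
  | aabbaba => aaba => aba => ba
  | abbbabbabab => babbabab => babab => bbab => bbb

ab->b; abb->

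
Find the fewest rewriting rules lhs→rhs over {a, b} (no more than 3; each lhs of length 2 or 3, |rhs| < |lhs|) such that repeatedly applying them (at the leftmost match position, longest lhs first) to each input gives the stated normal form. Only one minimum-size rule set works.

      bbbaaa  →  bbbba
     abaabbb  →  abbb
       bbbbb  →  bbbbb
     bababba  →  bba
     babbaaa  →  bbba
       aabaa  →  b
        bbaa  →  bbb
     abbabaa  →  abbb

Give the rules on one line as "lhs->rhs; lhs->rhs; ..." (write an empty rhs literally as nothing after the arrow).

  | bbbaaa => bbbba
  | abaabbb => abbb
  | bbbbb
  | bababba => babba => bba

aa->b; aab->; bab->b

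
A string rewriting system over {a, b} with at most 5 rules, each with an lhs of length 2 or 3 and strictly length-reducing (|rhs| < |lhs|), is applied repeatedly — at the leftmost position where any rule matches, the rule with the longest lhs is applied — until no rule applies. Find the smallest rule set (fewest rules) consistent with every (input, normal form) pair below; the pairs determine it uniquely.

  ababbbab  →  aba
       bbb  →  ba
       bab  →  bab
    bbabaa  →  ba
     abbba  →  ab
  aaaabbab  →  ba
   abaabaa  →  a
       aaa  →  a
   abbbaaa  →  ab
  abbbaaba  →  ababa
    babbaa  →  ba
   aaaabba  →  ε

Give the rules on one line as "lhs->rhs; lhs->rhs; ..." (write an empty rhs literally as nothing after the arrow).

  | ababbbab => ababaab => ababb => aba
  | bbb => ba
  | bab
  | bbabaa => bbbaa => baaa => ba

aa->; bb->; bba->bb; bbb->ba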